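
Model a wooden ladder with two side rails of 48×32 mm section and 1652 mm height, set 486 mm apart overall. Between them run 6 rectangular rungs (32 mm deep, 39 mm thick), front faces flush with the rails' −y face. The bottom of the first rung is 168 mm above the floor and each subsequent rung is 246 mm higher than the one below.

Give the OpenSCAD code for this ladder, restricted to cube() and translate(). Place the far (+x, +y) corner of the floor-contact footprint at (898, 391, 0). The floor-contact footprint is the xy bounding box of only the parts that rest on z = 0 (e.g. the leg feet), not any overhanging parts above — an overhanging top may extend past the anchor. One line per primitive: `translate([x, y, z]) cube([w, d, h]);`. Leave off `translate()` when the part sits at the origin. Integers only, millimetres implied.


translate([412, 359, 0]) cube([48, 32, 1652]);
translate([850, 359, 0]) cube([48, 32, 1652]);
translate([460, 359, 168]) cube([390, 32, 39]);
translate([460, 359, 414]) cube([390, 32, 39]);
translate([460, 359, 660]) cube([390, 32, 39]);
translate([460, 359, 906]) cube([390, 32, 39]);
translate([460, 359, 1152]) cube([390, 32, 39]);
translate([460, 359, 1398]) cube([390, 32, 39]);


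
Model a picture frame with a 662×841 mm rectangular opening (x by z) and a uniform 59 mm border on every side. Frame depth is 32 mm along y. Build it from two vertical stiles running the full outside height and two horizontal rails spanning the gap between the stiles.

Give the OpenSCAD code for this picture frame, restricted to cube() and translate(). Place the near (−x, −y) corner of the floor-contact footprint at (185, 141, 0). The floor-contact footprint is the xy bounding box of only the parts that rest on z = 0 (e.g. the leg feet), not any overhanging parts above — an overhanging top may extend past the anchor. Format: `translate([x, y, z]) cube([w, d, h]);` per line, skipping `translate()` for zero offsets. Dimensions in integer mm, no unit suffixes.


translate([185, 141, 0]) cube([59, 32, 959]);
translate([906, 141, 0]) cube([59, 32, 959]);
translate([244, 141, 0]) cube([662, 32, 59]);
translate([244, 141, 900]) cube([662, 32, 59]);


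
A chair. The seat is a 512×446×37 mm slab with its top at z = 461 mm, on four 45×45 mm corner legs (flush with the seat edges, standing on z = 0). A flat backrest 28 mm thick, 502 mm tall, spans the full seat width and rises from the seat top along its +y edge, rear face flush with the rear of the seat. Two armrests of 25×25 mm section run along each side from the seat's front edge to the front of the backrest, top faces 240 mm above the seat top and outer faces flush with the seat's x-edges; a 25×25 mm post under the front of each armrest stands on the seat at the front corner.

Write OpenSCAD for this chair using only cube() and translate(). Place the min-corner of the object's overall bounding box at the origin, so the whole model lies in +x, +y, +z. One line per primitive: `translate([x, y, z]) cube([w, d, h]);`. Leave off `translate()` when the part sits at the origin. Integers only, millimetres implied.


translate([0, 0, 424]) cube([512, 446, 37]);
cube([45, 45, 424]);
translate([467, 0, 0]) cube([45, 45, 424]);
translate([0, 401, 0]) cube([45, 45, 424]);
translate([467, 401, 0]) cube([45, 45, 424]);
translate([0, 418, 461]) cube([512, 28, 502]);
translate([0, 0, 676]) cube([25, 418, 25]);
translate([487, 0, 676]) cube([25, 418, 25]);
translate([0, 0, 461]) cube([25, 25, 215]);
translate([487, 0, 461]) cube([25, 25, 215]);


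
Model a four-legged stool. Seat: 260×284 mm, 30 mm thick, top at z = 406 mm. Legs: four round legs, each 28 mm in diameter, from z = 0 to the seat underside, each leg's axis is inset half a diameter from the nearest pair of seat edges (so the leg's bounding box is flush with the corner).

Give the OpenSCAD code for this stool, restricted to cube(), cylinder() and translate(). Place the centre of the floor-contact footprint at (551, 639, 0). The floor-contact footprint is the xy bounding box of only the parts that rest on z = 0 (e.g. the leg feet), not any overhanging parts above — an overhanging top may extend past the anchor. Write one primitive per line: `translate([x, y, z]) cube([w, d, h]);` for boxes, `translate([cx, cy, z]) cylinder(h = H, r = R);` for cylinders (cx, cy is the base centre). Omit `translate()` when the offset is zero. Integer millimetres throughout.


translate([421, 497, 376]) cube([260, 284, 30]);
translate([435, 511, 0]) cylinder(h = 376, r = 14);
translate([667, 511, 0]) cylinder(h = 376, r = 14);
translate([435, 767, 0]) cylinder(h = 376, r = 14);
translate([667, 767, 0]) cylinder(h = 376, r = 14);


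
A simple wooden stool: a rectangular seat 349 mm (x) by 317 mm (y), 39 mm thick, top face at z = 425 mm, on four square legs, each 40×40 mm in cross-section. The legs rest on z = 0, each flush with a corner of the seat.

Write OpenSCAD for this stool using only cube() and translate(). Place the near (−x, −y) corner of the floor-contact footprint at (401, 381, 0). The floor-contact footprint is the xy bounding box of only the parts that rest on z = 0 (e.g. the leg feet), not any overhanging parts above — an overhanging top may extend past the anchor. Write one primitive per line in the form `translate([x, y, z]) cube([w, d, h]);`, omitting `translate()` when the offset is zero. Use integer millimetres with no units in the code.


translate([401, 381, 386]) cube([349, 317, 39]);
translate([401, 381, 0]) cube([40, 40, 386]);
translate([710, 381, 0]) cube([40, 40, 386]);
translate([401, 658, 0]) cube([40, 40, 386]);
translate([710, 658, 0]) cube([40, 40, 386]);


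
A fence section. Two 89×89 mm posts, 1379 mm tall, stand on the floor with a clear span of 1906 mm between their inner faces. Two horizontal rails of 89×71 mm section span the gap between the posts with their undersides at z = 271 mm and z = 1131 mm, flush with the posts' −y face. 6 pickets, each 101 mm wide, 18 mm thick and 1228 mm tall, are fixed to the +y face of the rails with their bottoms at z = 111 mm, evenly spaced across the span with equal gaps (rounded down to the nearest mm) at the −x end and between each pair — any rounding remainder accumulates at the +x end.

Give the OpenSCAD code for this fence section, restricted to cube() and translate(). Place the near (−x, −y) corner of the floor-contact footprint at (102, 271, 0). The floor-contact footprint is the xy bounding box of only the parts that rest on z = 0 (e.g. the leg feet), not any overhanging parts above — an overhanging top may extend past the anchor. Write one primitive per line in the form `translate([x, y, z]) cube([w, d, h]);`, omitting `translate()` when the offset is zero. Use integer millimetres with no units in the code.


translate([102, 271, 0]) cube([89, 89, 1379]);
translate([2097, 271, 0]) cube([89, 89, 1379]);
translate([191, 271, 271]) cube([1906, 89, 71]);
translate([191, 271, 1131]) cube([1906, 89, 71]);
translate([376, 360, 111]) cube([101, 18, 1228]);
translate([662, 360, 111]) cube([101, 18, 1228]);
translate([948, 360, 111]) cube([101, 18, 1228]);
translate([1234, 360, 111]) cube([101, 18, 1228]);
translate([1520, 360, 111]) cube([101, 18, 1228]);
translate([1806, 360, 111]) cube([101, 18, 1228]);


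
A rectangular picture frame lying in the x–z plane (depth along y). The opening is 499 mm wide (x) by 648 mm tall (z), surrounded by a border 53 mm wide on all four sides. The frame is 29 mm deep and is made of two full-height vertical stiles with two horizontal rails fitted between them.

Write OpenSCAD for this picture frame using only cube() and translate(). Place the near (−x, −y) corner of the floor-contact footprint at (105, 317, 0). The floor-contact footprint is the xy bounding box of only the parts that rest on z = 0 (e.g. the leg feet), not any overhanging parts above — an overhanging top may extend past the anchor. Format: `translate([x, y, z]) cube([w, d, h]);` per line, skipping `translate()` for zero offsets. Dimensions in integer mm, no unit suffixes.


translate([105, 317, 0]) cube([53, 29, 754]);
translate([657, 317, 0]) cube([53, 29, 754]);
translate([158, 317, 0]) cube([499, 29, 53]);
translate([158, 317, 701]) cube([499, 29, 53]);


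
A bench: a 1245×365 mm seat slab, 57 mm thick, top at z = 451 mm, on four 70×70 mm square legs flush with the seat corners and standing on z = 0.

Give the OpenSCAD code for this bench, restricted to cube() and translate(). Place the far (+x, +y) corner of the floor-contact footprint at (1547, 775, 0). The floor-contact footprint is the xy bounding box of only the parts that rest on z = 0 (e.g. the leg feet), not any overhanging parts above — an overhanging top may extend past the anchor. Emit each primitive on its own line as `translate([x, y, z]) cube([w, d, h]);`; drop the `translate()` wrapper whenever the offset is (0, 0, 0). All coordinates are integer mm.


translate([302, 410, 394]) cube([1245, 365, 57]);
translate([302, 410, 0]) cube([70, 70, 394]);
translate([302, 705, 0]) cube([70, 70, 394]);
translate([1477, 410, 0]) cube([70, 70, 394]);
translate([1477, 705, 0]) cube([70, 70, 394]);


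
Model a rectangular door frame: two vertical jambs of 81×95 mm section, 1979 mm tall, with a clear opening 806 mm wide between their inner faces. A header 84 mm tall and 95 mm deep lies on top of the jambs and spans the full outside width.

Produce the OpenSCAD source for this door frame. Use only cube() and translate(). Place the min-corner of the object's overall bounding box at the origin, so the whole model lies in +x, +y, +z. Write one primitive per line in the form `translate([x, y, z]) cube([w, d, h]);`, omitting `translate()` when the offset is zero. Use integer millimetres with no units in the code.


cube([81, 95, 1979]);
translate([887, 0, 0]) cube([81, 95, 1979]);
translate([0, 0, 1979]) cube([968, 95, 84]);


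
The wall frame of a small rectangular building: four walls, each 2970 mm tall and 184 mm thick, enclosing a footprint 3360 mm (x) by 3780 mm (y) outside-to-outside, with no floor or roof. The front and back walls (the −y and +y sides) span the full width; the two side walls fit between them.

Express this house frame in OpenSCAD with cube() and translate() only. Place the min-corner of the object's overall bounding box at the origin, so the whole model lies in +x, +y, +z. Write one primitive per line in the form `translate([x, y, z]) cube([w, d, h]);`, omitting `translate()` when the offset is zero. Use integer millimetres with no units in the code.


cube([3360, 184, 2970]);
translate([0, 3596, 0]) cube([3360, 184, 2970]);
translate([0, 184, 0]) cube([184, 3412, 2970]);
translate([3176, 184, 0]) cube([184, 3412, 2970]);


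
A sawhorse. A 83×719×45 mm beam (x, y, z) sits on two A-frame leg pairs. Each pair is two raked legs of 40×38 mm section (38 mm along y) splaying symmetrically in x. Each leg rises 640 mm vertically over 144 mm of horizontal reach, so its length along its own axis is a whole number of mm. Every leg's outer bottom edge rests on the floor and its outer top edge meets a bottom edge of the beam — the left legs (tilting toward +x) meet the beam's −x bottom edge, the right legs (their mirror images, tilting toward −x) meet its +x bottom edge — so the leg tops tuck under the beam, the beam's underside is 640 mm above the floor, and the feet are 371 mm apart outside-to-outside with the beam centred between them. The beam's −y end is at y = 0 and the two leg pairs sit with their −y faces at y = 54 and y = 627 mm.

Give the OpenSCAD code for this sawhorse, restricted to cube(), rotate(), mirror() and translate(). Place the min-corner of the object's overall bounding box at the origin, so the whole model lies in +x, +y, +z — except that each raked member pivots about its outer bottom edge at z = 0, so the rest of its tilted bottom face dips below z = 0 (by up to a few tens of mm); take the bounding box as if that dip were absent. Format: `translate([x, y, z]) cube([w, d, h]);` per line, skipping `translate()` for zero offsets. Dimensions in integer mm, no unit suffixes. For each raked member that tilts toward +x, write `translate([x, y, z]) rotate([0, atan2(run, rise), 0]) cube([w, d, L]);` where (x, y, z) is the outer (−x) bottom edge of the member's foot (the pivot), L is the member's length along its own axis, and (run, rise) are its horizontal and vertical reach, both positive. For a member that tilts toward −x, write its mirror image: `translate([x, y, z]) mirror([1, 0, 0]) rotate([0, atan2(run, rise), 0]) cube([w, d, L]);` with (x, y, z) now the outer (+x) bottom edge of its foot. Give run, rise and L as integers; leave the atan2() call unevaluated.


translate([144, 0, 640]) cube([83, 719, 45]);
translate([0, 54, 0]) rotate([0, atan2(144, 640), 0]) cube([40, 38, 656]);
translate([371, 54, 0]) mirror([1, 0, 0]) rotate([0, atan2(144, 640), 0]) cube([40, 38, 656]);
translate([0, 627, 0]) rotate([0, atan2(144, 640), 0]) cube([40, 38, 656]);
translate([371, 627, 0]) mirror([1, 0, 0]) rotate([0, atan2(144, 640), 0]) cube([40, 38, 656]);


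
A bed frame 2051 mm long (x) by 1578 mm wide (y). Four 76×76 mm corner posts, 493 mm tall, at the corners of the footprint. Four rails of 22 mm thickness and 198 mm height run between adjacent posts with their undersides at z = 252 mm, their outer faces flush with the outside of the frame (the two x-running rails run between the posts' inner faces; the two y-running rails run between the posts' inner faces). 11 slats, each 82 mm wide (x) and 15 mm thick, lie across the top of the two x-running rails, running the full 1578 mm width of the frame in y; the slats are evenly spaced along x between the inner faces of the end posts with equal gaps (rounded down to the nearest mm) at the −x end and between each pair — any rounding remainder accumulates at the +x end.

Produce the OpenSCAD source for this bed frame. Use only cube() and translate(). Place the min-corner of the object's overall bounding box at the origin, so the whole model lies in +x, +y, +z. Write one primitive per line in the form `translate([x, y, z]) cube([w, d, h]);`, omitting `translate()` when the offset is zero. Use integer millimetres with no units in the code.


cube([76, 76, 493]);
translate([0, 1502, 0]) cube([76, 76, 493]);
translate([1975, 0, 0]) cube([76, 76, 493]);
translate([1975, 1502, 0]) cube([76, 76, 493]);
translate([76, 0, 252]) cube([1899, 22, 198]);
translate([76, 1556, 252]) cube([1899, 22, 198]);
translate([0, 76, 252]) cube([22, 1426, 198]);
translate([2029, 76, 252]) cube([22, 1426, 198]);
translate([159, 0, 450]) cube([82, 1578, 15]);
translate([324, 0, 450]) cube([82, 1578, 15]);
translate([489, 0, 450]) cube([82, 1578, 15]);
translate([654, 0, 450]) cube([82, 1578, 15]);
translate([819, 0, 450]) cube([82, 1578, 15]);
translate([984, 0, 450]) cube([82, 1578, 15]);
translate([1149, 0, 450]) cube([82, 1578, 15]);
translate([1314, 0, 450]) cube([82, 1578, 15]);
translate([1479, 0, 450]) cube([82, 1578, 15]);
translate([1644, 0, 450]) cube([82, 1578, 15]);
translate([1809, 0, 450]) cube([82, 1578, 15]);


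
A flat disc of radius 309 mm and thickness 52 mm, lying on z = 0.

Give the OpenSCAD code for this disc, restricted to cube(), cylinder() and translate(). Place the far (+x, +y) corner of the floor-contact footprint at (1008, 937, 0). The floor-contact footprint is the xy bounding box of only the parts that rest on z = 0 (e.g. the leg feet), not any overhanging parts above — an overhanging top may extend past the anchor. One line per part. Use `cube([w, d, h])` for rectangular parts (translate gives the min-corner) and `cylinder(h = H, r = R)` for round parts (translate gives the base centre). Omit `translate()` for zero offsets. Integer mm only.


translate([699, 628, 0]) cylinder(h = 52, r = 309);


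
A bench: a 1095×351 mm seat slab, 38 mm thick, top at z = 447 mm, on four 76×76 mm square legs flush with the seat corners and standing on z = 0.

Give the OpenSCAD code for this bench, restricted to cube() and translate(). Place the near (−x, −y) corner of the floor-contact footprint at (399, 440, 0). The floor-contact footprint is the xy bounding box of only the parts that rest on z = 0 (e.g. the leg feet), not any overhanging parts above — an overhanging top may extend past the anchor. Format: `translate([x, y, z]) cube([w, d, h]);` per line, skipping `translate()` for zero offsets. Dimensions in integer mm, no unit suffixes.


translate([399, 440, 409]) cube([1095, 351, 38]);
translate([399, 440, 0]) cube([76, 76, 409]);
translate([399, 715, 0]) cube([76, 76, 409]);
translate([1418, 440, 0]) cube([76, 76, 409]);
translate([1418, 715, 0]) cube([76, 76, 409]);


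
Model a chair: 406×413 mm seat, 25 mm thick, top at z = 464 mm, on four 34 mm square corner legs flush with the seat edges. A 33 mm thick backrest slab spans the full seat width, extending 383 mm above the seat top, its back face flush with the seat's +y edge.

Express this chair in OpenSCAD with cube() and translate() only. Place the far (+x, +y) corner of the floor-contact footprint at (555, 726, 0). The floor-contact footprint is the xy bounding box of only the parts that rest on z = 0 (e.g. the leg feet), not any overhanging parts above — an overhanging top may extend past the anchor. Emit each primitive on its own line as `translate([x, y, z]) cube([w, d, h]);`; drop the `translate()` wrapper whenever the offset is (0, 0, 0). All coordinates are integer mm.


translate([149, 313, 439]) cube([406, 413, 25]);
translate([149, 313, 0]) cube([34, 34, 439]);
translate([521, 313, 0]) cube([34, 34, 439]);
translate([149, 692, 0]) cube([34, 34, 439]);
translate([521, 692, 0]) cube([34, 34, 439]);
translate([149, 693, 464]) cube([406, 33, 383]);


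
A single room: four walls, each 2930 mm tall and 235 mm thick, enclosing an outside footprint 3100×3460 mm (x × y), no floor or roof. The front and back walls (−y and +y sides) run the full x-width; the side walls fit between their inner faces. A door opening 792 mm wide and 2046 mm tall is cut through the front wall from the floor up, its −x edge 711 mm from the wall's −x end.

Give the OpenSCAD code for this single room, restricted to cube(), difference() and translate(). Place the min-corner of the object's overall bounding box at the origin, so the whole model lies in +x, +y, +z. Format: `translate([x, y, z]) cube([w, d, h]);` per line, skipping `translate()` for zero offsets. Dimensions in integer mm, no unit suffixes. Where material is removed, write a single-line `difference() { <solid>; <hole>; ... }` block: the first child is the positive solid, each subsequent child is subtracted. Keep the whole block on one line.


difference() { cube([3100, 235, 2930]); translate([711, 0, 0]) cube([792, 235, 2046]); }
translate([0, 3225, 0]) cube([3100, 235, 2930]);
translate([0, 235, 0]) cube([235, 2990, 2930]);
translate([2865, 235, 0]) cube([235, 2990, 2930]);


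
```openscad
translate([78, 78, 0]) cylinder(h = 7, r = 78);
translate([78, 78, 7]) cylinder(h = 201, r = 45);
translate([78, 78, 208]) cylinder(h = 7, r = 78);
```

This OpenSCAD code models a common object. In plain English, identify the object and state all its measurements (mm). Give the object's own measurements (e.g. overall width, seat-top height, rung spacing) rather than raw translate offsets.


A spool: two coaxial disc flanges of radius 78 mm and thickness 7 mm, joined by a core cylinder of radius 45 mm and height 201 mm. The lower flange rests on z = 0 and the three cylinders share a vertical axis.


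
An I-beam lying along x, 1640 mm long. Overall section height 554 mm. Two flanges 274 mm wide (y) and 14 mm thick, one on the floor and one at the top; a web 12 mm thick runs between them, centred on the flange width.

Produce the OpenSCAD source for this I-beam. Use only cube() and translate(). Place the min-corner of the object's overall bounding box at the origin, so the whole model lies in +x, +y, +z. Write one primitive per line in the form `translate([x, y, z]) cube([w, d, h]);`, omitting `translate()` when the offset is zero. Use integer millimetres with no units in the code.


cube([1640, 274, 14]);
translate([0, 131, 14]) cube([1640, 12, 526]);
translate([0, 0, 540]) cube([1640, 274, 14]);


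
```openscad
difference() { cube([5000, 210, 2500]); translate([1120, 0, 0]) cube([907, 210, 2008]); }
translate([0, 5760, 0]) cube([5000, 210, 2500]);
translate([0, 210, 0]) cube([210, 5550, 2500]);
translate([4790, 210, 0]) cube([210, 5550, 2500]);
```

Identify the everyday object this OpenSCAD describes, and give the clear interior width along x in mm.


A single room. The interior width is 4580 mm.

Four walls enclosing a rectangle with a door in the front wall — a room. Outside width 5000 minus two 210 mm walls gives 4580 mm.


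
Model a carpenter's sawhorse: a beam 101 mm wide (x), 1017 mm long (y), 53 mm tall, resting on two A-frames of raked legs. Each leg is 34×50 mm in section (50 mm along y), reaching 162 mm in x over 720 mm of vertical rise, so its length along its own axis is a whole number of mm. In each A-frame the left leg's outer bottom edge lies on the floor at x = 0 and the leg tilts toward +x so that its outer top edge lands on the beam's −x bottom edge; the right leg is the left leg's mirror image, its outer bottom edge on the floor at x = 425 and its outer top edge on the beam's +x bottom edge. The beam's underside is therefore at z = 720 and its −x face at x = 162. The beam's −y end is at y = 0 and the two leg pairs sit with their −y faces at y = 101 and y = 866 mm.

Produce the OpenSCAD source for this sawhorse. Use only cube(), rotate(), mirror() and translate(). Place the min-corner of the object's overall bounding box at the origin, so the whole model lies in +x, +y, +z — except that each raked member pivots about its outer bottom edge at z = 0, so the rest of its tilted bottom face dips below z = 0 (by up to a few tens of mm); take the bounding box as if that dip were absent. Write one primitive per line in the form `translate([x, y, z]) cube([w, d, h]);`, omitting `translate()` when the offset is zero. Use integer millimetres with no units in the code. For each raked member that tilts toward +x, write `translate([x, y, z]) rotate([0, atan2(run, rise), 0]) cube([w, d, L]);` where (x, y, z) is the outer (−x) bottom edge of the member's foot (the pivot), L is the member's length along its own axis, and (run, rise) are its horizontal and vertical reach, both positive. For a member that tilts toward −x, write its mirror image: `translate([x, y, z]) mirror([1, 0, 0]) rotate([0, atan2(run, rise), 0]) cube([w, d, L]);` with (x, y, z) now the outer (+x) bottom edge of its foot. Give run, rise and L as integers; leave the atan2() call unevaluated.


translate([162, 0, 720]) cube([101, 1017, 53]);
translate([0, 101, 0]) rotate([0, atan2(162, 720), 0]) cube([34, 50, 738]);
translate([425, 101, 0]) mirror([1, 0, 0]) rotate([0, atan2(162, 720), 0]) cube([34, 50, 738]);
translate([0, 866, 0]) rotate([0, atan2(162, 720), 0]) cube([34, 50, 738]);
translate([425, 866, 0]) mirror([1, 0, 0]) rotate([0, atan2(162, 720), 0]) cube([34, 50, 738]);


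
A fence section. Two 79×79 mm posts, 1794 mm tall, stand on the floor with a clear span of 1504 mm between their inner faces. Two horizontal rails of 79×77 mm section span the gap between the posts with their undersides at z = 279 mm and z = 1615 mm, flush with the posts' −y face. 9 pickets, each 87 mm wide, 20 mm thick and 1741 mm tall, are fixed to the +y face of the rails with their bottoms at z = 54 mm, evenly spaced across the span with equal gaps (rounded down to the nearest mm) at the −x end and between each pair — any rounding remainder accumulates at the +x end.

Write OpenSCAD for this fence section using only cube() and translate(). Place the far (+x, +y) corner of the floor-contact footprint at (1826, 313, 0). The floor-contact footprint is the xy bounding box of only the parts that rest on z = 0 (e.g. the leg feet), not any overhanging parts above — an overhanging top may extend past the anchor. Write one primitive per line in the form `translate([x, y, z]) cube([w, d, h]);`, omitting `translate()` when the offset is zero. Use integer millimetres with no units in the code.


translate([164, 234, 0]) cube([79, 79, 1794]);
translate([1747, 234, 0]) cube([79, 79, 1794]);
translate([243, 234, 279]) cube([1504, 79, 77]);
translate([243, 234, 1615]) cube([1504, 79, 77]);
translate([315, 313, 54]) cube([87, 20, 1741]);
translate([474, 313, 54]) cube([87, 20, 1741]);
translate([633, 313, 54]) cube([87, 20, 1741]);
translate([792, 313, 54]) cube([87, 20, 1741]);
translate([951, 313, 54]) cube([87, 20, 1741]);
translate([1110, 313, 54]) cube([87, 20, 1741]);
translate([1269, 313, 54]) cube([87, 20, 1741]);
translate([1428, 313, 54]) cube([87, 20, 1741]);
translate([1587, 313, 54]) cube([87, 20, 1741]);


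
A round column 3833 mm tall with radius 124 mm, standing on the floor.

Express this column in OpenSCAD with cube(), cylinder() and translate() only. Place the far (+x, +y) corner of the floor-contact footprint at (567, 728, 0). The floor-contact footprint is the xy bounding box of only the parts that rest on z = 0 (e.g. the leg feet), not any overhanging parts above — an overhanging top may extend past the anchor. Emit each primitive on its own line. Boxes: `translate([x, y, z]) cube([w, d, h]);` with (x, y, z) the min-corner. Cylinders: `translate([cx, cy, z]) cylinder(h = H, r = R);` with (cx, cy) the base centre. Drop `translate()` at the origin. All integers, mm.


translate([443, 604, 0]) cylinder(h = 3833, r = 124);


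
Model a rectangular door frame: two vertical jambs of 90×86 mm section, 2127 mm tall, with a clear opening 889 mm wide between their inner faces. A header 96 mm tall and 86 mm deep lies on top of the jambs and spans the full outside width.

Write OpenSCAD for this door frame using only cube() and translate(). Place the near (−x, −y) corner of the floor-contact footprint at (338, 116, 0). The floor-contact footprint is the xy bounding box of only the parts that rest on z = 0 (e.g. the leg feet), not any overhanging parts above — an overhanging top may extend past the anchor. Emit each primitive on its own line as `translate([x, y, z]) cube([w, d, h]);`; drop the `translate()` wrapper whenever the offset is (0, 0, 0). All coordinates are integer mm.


translate([338, 116, 0]) cube([90, 86, 2127]);
translate([1317, 116, 0]) cube([90, 86, 2127]);
translate([338, 116, 2127]) cube([1069, 86, 96]);


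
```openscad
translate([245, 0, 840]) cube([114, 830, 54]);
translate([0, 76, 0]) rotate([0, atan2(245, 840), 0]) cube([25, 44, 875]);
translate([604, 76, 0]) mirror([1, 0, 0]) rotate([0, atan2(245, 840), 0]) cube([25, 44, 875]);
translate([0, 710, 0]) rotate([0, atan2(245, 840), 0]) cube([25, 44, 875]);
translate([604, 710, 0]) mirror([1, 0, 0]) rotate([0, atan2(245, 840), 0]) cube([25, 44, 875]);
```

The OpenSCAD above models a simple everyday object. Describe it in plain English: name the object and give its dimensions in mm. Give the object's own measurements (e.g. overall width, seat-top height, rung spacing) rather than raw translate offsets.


A sawhorse. A 114×830×54 mm beam (x, y, z) sits on two A-frame leg pairs. Each pair is two raked legs of 25×44 mm section (44 mm along y) splaying symmetrically in x. Each leg rises 840 mm vertically over 245 mm of horizontal reach and is 875 mm long along its own axis. Every leg's outer bottom edge rests on the floor and its outer top edge meets a bottom edge of the beam — the left legs (tilting toward +x) meet the beam's −x bottom edge, the right legs (their mirror images, tilting toward −x) meet its +x bottom edge — so the leg tops tuck under the beam, the beam's underside is 840 mm above the floor, and the feet are 604 mm apart outside-to-outside with the beam centred between them. The two leg pairs are set in 76 mm from either end of the beam.


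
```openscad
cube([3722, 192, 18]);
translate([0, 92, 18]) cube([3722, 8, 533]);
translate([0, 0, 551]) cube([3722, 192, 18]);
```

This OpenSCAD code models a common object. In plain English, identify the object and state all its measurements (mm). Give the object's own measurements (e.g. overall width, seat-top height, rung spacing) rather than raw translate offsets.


An I-beam lying along x, 3722 mm long. Overall section height 569 mm. Two flanges 192 mm wide (y) and 18 mm thick, one on the floor and one at the top; a web 8 mm thick runs between them, centred on the flange width.


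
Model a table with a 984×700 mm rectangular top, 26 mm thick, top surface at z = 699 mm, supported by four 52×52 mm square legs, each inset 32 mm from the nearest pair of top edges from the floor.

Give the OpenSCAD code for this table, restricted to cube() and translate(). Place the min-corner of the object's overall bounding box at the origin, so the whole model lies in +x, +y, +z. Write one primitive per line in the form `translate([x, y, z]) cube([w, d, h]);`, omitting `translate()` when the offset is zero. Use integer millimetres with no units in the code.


translate([0, 0, 673]) cube([984, 700, 26]);
translate([32, 32, 0]) cube([52, 52, 673]);
translate([900, 32, 0]) cube([52, 52, 673]);
translate([32, 616, 0]) cube([52, 52, 673]);
translate([900, 616, 0]) cube([52, 52, 673]);


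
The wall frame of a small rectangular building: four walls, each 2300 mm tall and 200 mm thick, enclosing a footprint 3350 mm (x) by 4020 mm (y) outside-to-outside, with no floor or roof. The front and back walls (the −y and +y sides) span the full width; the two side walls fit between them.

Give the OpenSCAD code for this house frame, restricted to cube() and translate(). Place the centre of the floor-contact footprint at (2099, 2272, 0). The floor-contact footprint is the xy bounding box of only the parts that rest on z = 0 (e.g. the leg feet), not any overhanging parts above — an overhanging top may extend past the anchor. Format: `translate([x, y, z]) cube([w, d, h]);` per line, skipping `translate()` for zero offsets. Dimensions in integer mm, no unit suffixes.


translate([424, 262, 0]) cube([3350, 200, 2300]);
translate([424, 4082, 0]) cube([3350, 200, 2300]);
translate([424, 462, 0]) cube([200, 3620, 2300]);
translate([3574, 462, 0]) cube([200, 3620, 2300]);


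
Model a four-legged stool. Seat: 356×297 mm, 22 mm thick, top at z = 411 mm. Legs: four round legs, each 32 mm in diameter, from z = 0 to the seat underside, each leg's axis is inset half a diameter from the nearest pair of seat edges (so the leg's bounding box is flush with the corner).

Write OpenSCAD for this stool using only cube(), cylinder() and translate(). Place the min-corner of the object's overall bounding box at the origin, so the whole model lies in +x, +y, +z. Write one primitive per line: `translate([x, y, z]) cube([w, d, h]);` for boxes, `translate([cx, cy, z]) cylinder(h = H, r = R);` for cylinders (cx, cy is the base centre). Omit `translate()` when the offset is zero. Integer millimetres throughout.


translate([0, 0, 389]) cube([356, 297, 22]);
translate([16, 16, 0]) cylinder(h = 389, r = 16);
translate([340, 16, 0]) cylinder(h = 389, r = 16);
translate([16, 281, 0]) cylinder(h = 389, r = 16);
translate([340, 281, 0]) cylinder(h = 389, r = 16);


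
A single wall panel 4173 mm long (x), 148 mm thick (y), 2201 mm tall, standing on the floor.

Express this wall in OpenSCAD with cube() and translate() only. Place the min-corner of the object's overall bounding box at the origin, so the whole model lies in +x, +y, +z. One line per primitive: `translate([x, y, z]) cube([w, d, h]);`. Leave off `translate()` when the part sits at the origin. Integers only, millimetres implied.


cube([4173, 148, 2201]);


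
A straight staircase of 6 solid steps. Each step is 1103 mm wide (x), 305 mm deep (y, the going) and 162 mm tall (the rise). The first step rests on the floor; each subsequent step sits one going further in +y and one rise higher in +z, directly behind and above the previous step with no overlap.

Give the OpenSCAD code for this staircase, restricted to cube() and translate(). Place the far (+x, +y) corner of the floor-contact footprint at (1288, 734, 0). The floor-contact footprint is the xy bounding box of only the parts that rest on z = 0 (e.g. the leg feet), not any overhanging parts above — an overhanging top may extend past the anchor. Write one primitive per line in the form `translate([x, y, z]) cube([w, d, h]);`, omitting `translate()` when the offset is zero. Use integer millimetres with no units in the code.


translate([185, 429, 0]) cube([1103, 305, 162]);
translate([185, 734, 162]) cube([1103, 305, 162]);
translate([185, 1039, 324]) cube([1103, 305, 162]);
translate([185, 1344, 486]) cube([1103, 305, 162]);
translate([185, 1649, 648]) cube([1103, 305, 162]);
translate([185, 1954, 810]) cube([1103, 305, 162]);


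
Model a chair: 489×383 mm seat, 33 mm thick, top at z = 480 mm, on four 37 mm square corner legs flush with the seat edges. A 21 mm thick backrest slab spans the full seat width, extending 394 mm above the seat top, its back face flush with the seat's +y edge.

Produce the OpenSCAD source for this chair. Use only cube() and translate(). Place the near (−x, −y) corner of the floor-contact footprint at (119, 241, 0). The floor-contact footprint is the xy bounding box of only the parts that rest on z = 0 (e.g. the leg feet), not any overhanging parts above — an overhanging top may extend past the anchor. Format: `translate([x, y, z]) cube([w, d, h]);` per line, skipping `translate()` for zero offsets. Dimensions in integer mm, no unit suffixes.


translate([119, 241, 447]) cube([489, 383, 33]);
translate([119, 241, 0]) cube([37, 37, 447]);
translate([571, 241, 0]) cube([37, 37, 447]);
translate([119, 587, 0]) cube([37, 37, 447]);
translate([571, 587, 0]) cube([37, 37, 447]);
translate([119, 603, 480]) cube([489, 21, 394]);


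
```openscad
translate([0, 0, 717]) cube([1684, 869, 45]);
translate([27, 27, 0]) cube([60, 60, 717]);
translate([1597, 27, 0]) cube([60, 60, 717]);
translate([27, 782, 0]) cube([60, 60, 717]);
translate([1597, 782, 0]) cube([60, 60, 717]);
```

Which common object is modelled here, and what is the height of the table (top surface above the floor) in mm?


A table. The table height is 762 mm.

A 1684×869×45 slab sits at z = 717 on four 60 mm square posts — a table. The top surface is at 717 + 45 = 762 mm.


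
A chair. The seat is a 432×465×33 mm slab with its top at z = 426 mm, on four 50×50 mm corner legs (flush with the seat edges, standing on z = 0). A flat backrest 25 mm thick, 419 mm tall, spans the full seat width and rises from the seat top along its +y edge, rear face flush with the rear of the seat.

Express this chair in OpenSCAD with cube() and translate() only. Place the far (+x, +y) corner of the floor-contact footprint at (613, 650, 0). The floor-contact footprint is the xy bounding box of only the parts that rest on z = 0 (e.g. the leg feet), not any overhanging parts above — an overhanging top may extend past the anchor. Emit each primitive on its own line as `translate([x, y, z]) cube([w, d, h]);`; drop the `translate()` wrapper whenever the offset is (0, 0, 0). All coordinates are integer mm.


translate([181, 185, 393]) cube([432, 465, 33]);
translate([181, 185, 0]) cube([50, 50, 393]);
translate([563, 185, 0]) cube([50, 50, 393]);
translate([181, 600, 0]) cube([50, 50, 393]);
translate([563, 600, 0]) cube([50, 50, 393]);
translate([181, 625, 426]) cube([432, 25, 419]);


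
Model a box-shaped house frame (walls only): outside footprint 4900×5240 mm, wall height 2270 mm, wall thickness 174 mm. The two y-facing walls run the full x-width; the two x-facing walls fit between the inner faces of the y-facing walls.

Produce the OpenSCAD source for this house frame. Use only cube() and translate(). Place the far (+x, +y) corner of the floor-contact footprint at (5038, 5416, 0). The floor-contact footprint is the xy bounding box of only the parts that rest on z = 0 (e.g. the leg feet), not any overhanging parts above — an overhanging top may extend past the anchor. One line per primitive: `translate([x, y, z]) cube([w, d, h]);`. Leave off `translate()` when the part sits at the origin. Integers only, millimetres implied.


translate([138, 176, 0]) cube([4900, 174, 2270]);
translate([138, 5242, 0]) cube([4900, 174, 2270]);
translate([138, 350, 0]) cube([174, 4892, 2270]);
translate([4864, 350, 0]) cube([174, 4892, 2270]);


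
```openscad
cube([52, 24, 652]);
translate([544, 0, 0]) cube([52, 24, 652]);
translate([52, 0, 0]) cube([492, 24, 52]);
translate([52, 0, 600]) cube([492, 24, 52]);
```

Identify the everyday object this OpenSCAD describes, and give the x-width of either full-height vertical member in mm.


A picture frame. The border width is 52 mm.

Four thin pieces enclosing a rectangular opening — a picture frame. The two full-height stiles are 652 mm tall; the top rail sits at z = 600 and is 52 mm tall, so the border above the opening is 652 − 600 = 52 mm, matching the stile x-width.


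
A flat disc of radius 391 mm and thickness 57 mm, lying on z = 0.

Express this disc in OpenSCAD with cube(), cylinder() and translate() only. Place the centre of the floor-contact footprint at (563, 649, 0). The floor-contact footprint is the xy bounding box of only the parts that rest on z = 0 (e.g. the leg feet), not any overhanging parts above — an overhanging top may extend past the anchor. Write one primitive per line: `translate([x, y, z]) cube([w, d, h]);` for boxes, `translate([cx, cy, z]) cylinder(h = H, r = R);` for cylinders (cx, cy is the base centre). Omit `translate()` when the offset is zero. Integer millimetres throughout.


translate([563, 649, 0]) cylinder(h = 57, r = 391);


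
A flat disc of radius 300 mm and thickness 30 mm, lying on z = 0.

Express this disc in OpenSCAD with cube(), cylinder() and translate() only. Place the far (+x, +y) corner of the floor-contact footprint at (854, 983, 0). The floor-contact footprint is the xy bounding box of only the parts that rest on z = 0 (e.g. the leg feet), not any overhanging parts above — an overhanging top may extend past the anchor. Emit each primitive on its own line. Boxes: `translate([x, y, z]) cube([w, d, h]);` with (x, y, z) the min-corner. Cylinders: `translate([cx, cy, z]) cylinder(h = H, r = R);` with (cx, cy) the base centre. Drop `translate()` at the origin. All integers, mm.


translate([554, 683, 0]) cylinder(h = 30, r = 300);


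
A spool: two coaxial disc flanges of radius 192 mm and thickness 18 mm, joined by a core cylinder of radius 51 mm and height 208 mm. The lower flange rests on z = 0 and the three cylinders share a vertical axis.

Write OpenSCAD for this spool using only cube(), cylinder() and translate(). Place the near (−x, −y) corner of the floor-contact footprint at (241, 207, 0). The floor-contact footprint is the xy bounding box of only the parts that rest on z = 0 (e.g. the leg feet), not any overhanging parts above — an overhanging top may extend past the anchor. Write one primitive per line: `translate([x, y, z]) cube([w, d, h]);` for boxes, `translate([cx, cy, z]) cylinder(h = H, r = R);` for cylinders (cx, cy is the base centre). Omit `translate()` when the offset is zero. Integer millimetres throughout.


translate([433, 399, 0]) cylinder(h = 18, r = 192);
translate([433, 399, 18]) cylinder(h = 208, r = 51);
translate([433, 399, 226]) cylinder(h = 18, r = 192);


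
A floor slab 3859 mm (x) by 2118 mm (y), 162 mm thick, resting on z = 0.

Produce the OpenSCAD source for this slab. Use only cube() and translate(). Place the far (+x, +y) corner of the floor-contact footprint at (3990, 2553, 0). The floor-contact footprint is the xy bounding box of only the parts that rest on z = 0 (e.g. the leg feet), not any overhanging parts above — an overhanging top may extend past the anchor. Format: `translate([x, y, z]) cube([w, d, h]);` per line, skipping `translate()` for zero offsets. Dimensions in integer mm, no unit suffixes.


translate([131, 435, 0]) cube([3859, 2118, 162]);
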